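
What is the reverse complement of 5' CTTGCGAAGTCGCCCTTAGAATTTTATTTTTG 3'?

Reading the sequence 3'→5' and pairing each base (A↔T, G↔C) gives the reverse complement directly.

5'-CAAAAATAAAATTCTAAGGGCGACTTCGCAAG-3'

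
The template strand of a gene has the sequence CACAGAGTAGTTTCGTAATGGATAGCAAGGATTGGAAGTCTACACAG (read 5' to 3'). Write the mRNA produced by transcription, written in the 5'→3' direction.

5'-CUGUGUAGACUUCCAAUCCUUGCUAUCCAUUACGAAACUACUCUGUG-3'

The mRNA has the sequence of the coding strand (reverse complement of the template) with T→U. Reverse complement of CACAGAGTAGTTTCGTAATGGATAGCAAGGATTGGAAGTCTACACAG is CTGTGTAGACTTCCAATCCTTGCTATCCATTACGAAACTACTCTGTG; then T→U.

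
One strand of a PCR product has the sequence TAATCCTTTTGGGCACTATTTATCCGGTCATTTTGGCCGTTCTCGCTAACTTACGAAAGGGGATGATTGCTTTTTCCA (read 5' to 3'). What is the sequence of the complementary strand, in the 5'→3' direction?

Pairing A↔T and G↔C gives ATTAGGAAAACCCGTGATAAATAGGCCAGTAAAACCGGCAAGAGCGATTGAATGCTTTCCCCTACTAACGAAAAAGGT, running 3'→5'. Reverse for the 5'→3' convention.

5'-TGGAAAAAGCAATCATCCCCTTTCGTAAGTTAGCGAGAACGGCCAAAATGACCGGATAAATAGTGCCCAAAAGGATTA-3'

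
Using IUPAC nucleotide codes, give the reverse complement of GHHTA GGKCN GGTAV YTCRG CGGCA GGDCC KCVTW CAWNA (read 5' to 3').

5'-TNWTGWABGMGGHCCTGCCGCYGARBTACCNGMCCTADDC-3'

Standard pairs A↔T, G↔C; ambiguity codes pair R↔Y, K↔M, W↔W, D↔H, V↔B, N↔N. Complement (CDDATCCMGNCCATBRAGYCGCCGTCCHGGMGBAWGTWNT), then reverse for 5'→3'.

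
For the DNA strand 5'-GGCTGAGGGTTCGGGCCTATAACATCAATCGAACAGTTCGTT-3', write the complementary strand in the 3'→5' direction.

3'-CCGACTCCCAAGCCCGGATATTGTAGTTAGCTTGTCAAGCAA-5'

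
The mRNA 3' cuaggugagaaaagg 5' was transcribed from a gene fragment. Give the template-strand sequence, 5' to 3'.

Written 5'→3' the mRNA is GGAAAAGAGUGGAUC, so the coding DNA strand is GGAAAAGAGTGGATC. The template is its reverse complement.

5'-GATCCACTCTTTTCC-3'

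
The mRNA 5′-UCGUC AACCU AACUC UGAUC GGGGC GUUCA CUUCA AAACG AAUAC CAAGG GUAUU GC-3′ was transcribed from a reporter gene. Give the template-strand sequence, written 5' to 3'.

Replace U with T to get the coding DNA strand: TCGTCAACCTAACTCTGATCGGGGCGTTCACTTCAAAACGAATACCAAGGGTATTGC. The template strand is its reverse complement (complement AGCAGTTGGATTGAGACTAGCCCCGCAAGTGAAGTTTTGCTTATGGTTCCCATAACG, then reverse).

5′-GCAATACCCTTGGTATTCGTTTTGAAGTGAACGCCCCGATCAGAGTTAGGTTGACGA-3′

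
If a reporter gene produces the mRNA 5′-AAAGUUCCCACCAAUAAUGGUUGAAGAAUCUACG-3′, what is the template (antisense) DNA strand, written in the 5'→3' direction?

5'-CGTAGATTCTTCAACCATTATTGGTGGGAACTTT-3'

Replace U with T to get the coding DNA strand: AAAGTTCCCACCAATAATGGTTGAAGAATCTACG. The template strand is its reverse complement (complement TTTCAAGGGTGGTTATTACCAACTTCTTAGATGC, then reverse).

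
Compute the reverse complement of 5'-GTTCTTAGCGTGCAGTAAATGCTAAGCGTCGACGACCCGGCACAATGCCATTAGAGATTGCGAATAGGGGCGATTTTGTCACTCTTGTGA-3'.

5'-TCACAAGAGTGACAAAATCGCCCCTATTCGCAATCTCTAATGGCATTGTGCCGGGTCGTCGACGCTTAGCATTTACTGCACGCTAAGAAC-3'

Complement each base (A↔T, G↔C): CAAGAATCGCACGTCATTTACGATTCGCAGCTGCTGGGCCGTGTTACGGTAATCTCTAACGCTTATCCCCGCTAAAACAGTGAGAACACT. Then reverse.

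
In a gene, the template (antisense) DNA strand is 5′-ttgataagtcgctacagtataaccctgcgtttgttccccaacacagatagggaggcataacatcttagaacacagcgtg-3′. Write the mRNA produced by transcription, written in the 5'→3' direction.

5'-CACGCUGUGUUCUAAGAUGUUAUGCCUCCCUAUCUGUGUUGGGGAACAAACGCAGGGUUAUACUGUAGCGACUUAUCAA-3'

The mRNA has the sequence of the coding strand (reverse complement of the template) with T→U. Reverse complement of TTGATAAGTCGCTACAGTATAACCCTGCGTTTGTTCCCCAACACAGATAGGGAGGCATAACATCTTAGAACACAGCGTG is CACGCTGTGTTCTAAGATGTTATGCCTCCCTATCTGTGTTGGGGAACAAACGCAGGGTTATACTGTAGCGACTTATCAA; then T→U.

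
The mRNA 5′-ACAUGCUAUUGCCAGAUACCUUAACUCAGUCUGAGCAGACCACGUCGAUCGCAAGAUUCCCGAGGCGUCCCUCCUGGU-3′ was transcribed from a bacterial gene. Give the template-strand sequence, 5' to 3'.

Replace U with T to get the coding DNA strand: ACATGCTATTGCCAGATACCTTAACTCAGTCTGAGCAGACCACGTCGATCGCAAGATTCCCGAGGCGTCCCTCCTGGT. The template strand is its reverse complement (complement TGTACGATAACGGTCTATGGAATTGAGTCAGACTCGTCTGGTGCAGCTAGCGTTCTAAGGGCTCCGCAGGGAGGACCA, then reverse).

5'-ACCAGGAGGGACGCCTCGGGAATCTTGCGATCGACGTGGTCTGCTCAGACTGAGTTAAGGTATCTGGCAATAGCATGT-3'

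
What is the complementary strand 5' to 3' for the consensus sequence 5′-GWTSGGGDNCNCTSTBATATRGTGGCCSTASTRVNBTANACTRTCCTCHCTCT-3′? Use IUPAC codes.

5'-AGAGDGAGGAYAGTNTAVNBYASTASGGCCACYATATVASAGNGNHCCCSAWC-3'

Standard pairs A↔T, G↔C; ambiguity codes pair R↔Y, W↔W, S↔S, B↔V, D↔H, N↔N. Complement (CWASCCCHNGNGASAVTATAYCACCGGSATSAYBNVATNTGAYAGGAGDGAGA), then reverse for 5'→3'.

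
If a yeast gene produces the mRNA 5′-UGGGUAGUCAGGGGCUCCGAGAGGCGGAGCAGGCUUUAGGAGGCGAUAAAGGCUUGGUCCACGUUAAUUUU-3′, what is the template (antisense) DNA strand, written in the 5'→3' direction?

Replace U with T to get the coding DNA strand: TGGGTAGTCAGGGGCTCCGAGAGGCGGAGCAGGCTTTAGGAGGCGATAAAGGCTTGGTCCACGTTAATTTT. The template strand is its reverse complement (complement ACCCATCAGTCCCCGAGGCTCTCCGCCTCGTCCGAAATCCTCCGCTATTTCCGAACCAGGTGCAATTAAAA, then reverse).

5'-AAAATTAACGTGGACCAAGCCTTTATCGCCTCCTAAAGCCTGCTCCGCCTCTCGGAGCCCCTGACTACCCA-3'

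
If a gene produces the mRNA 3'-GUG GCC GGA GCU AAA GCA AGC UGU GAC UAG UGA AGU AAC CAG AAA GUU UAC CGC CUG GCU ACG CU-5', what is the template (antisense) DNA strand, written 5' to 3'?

Written 5'→3' the mRNA is UCGCAUCGGUCCGCCAUUUGAAAGACCAAUGAAGUGAUCAGUGUCGAACGAAAUCGAGGCCGGUG, so the coding DNA strand is TCGCATCGGTCCGCCATTTGAAAGACCAATGAAGTGATCAGTGTCGAACGAAATCGAGGCCGGTG. The template is its reverse complement.

5'-CACCGGCCTCGATTTCGTTCGACACTGATCACTTCATTGGTCTTTCAAATGGCGGACCGATGCGA-3'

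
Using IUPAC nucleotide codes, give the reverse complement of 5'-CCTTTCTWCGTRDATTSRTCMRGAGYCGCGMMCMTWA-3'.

5'-TWAKGKKCGCGRCTCYKGAYSAATHYACGWAGAAAGG-3'

Standard pairs A↔T, G↔C; ambiguity codes pair R↔Y, M↔K, W↔W, S↔S, D↔H. Complement (GGAAAGAWGCAYHTAASYAGKYCTCRGCGCKKGKAWT), then reverse for 5'→3'.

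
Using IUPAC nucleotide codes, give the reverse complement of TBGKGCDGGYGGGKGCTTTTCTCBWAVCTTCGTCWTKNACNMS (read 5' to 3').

Standard pairs A↔T, G↔C; ambiguity codes pair Y↔R, M↔K, W↔W, S↔S, B↔V, D↔H, N↔N. Complement (AVCMCGHCCRCCCMCGAAAAGAGVWTBGAAGCAGWAMNTGNKS), then reverse for 5'→3'.

5'-SKNGTNMAWGACGAAGBTWVGAGAAAAGCMCCCRCCHGCMCVA-3'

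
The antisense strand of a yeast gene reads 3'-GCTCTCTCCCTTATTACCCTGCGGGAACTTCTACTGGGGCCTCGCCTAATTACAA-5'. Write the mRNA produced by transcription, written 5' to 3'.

5'-CGAGAGAGGGAAUAAUGGGACGCCCUUGAAGAUGACCCCGGAGCGGAUUAAUGUU-3'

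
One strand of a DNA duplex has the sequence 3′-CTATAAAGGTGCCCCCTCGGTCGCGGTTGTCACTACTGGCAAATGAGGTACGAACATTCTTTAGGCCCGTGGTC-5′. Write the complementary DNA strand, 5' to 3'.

The strand is given 3'→5', so its complement runs 5'→3' in the same left-to-right order: pair each base A↔T, G↔C.

5'-GATATTTCCACGGGGGAGCCAGCGCCAACAGTGATGACCGTTTACTCCATGCTTGTAAGAAATCCGGGCACCAG-3'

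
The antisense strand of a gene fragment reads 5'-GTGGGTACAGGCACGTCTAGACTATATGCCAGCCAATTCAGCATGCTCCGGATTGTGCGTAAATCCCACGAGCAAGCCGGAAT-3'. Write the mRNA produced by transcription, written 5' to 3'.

5'-AUUCCGGCUUGCUCGUGGGAUUUACGCACAAUCCGGAGCAUGCUGAAUUGGCUGGCAUAUAGUCUAGACGUGCCUGUACCCAC-3'

RNA polymerase reads the template 3'→5' and synthesizes mRNA 5'→3' by base-pairing (A→U, T→A, G↔C). The complement of the template is CACCCATGTCCGTGCAGATCTGATATACGGTCGGTTAAGTCGTACGAGGCCTAACACGCATTTAGGGTGCTCGTTCGGCCTTA; antiparallel, so 5'→3' the coding strand is ATTCCGGCTTGCTCGTGGGATTTACGCACAATCCGGAGCATGCTGAATTGGCTGGCATATAGTCTAGACGTGCCTGTACCCAC. Replace T with U for the mRNA.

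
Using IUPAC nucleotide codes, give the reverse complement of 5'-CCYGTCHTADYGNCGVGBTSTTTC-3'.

5'-GAAASAVCBCGNCRHTADGACRGG-3'

Standard pairs A↔T, G↔C; ambiguity codes pair Y↔R, S↔S, B↔V, D↔H, N↔N. Complement (GGRCAGDATHRCNGCBCVASAAAG), then reverse for 5'→3'.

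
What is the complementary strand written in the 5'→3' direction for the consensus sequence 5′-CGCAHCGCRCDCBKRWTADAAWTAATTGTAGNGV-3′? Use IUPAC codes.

5'-BCNCTACAATTAWTTHTAWYMVGHGYGCGDTGCG-3'

Standard pairs A↔T, G↔C; ambiguity codes pair R↔Y, K↔M, W↔W, B↔V, D↔H, N↔N. Complement (GCGTDGCGYGHGVMYWATHTTWATTAACATCNCB), then reverse for 5'→3'.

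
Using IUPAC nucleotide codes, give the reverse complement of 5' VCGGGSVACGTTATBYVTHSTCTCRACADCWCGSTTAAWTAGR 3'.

5'-YCTAWTTAASCGWGHTGTYGAGASDABRVATAACGTBSCCCGB-3'

Standard pairs A↔T, G↔C; ambiguity codes pair R↔Y, W↔W, S↔S, B↔V, D↔H. Complement (BGCCCSBTGCAATAVRBADSAGAGYTGTHGWGCSAATTWATCY), then reverse for 5'→3'.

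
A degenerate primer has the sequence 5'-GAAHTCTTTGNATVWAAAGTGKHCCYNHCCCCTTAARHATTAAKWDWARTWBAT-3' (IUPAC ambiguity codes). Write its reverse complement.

Standard pairs A↔T, G↔C; ambiguity codes pair R↔Y, K↔M, W↔W, B↔V, D↔H, N↔N. Complement (CTTDAGAAACNTABWTTTCACMDGGRNDGGGGAATTYDTAATTMWHWTYAWVTA), then reverse for 5'→3'.

5'-ATVWAYTWHWMTTAATDYTTAAGGGGDNRGGDMCACTTTWBATNCAAAGADTTC-3'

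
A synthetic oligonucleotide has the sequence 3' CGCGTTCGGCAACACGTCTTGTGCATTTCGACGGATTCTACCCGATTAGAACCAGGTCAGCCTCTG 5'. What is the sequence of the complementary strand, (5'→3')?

5'-GCGCAAGCCGTTGTGCAGAACACGTAAAGCTGCCTAAGATGGGCTAATCTTGGTCCAGTCGGAGAC-3'

The strand is given 3'→5', so its complement runs 5'→3' in the same left-to-right order: pair each base A↔T, G↔C.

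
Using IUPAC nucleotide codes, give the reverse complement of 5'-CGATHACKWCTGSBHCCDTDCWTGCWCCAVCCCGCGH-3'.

5'-DCGCGGGBTGGWGCAWGHAHGGDVSCAGWMGTDATCG-3'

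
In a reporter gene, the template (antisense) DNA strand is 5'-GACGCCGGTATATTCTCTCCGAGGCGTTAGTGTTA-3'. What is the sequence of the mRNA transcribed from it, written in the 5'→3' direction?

5′-UAACACUAACGCCUCGGAGAGAAUAUACCGGCGUC-3′

RNA polymerase reads the template 3'→5' and synthesizes mRNA 5'→3' by base-pairing (A→U, T→A, G↔C). The complement of the template is CTGCGGCCATATAAGAGAGGCTCCGCAATCACAAT; antiparallel, so 5'→3' the coding strand is TAACACTAACGCCTCGGAGAGAATATACCGGCGTC. Replace T with U for the mRNA.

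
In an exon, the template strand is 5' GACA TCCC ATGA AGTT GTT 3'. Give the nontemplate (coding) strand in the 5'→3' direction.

The coding strand is complementary and antiparallel to the template: take the complement (A↔T, G↔C) and reverse.

5′-AACAACTTCATGGGATGTC-3′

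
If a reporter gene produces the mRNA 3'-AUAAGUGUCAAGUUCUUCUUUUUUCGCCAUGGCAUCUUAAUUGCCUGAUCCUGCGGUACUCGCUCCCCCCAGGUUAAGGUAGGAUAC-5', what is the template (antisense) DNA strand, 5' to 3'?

5'-TATTCACAGTTCAAGAAGAAAAAAGCGGTACCGTAGAATTAACGGACTAGGACGCCATGAGCGAGGGGGGTCCAATTCCATCCTATG-3'

Written 5'→3' the mRNA is CAUAGGAUGGAAUUGGACCCCCCUCGCUCAUGGCGUCCUAGUCCGUUAAUUCUACGGUACCGCUUUUUUCUUCUUGAACUGUGAAUA, so the coding DNA strand is CATAGGATGGAATTGGACCCCCCTCGCTCATGGCGTCCTAGTCCGTTAATTCTACGGTACCGCTTTTTTCTTCTTGAACTGTGAATA. The template is its reverse complement.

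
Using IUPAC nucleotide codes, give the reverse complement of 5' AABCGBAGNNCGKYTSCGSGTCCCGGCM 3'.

Standard pairs A↔T, G↔C; ambiguity codes pair Y↔R, M↔K, S↔S, B↔V, N↔N. Complement (TTVGCVTCNNGCMRASGCSCAGGGCCGK), then reverse for 5'→3'.

5′-KGCCGGGACSCGSARMCGNNCTVCGVTT-3′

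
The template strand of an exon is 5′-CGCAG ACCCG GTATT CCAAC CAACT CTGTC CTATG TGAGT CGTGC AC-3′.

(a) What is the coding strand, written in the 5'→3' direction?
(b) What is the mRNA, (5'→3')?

(a) 5'-GTGCACGACTCACATAGGACAGAGTTGGTTGGAATACCGGGTCTGCG-3'
(b) 5′-GUGCACGACUCACAUAGGACAGAGUUGGUUGGAAUACCGGGUCUGCG-3′

(a) The coding strand is the reverse complement of the template: complement GCGTCTGGGCCATAAGGTTGGTTGAGACAGGATACACTCAGCACGTG, then reverse.
(b) mRNA has the coding-strand sequence with T→U.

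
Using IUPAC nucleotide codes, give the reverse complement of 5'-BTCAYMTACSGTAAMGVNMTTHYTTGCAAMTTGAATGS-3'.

5'-SCATTCAAKTTGCAARDAAKNBCKTTACSGTAKRTGAV-3'

Standard pairs A↔T, G↔C; ambiguity codes pair Y↔R, M↔K, S↔S, B↔V, H↔D, N↔N. Complement (VAGTRKATGSCATTKCBNKAADRAACGTTKAACTTACS), then reverse for 5'→3'.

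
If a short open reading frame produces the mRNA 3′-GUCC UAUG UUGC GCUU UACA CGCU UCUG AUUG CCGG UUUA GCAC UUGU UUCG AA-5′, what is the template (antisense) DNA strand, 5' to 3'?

Written 5'→3' the mRNA is AAGCUUUGUUCACGAUUUGGCCGUUAGUCUUCGCACAUUUCGCGUUGUAUCCUG, so the coding DNA strand is AAGCTTTGTTCACGATTTGGCCGTTAGTCTTCGCACATTTCGCGTTGTATCCTG. The template is its reverse complement.

5'-CAGGATACAACGCGAAATGTGCGAAGACTAACGGCCAAATCGTGAACAAAGCTT-3'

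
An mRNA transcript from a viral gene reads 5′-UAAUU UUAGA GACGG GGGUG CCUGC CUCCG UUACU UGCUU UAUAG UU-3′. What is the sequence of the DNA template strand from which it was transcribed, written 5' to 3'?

Replace U with T to get the coding DNA strand: TAATTTTAGAGACGGGGGTGCCTGCCTCCGTTACTTGCTTTATAGTT. The template strand is its reverse complement (complement ATTAAAATCTCTGCCCCCACGGACGGAGGCAATGAACGAAATATCAA, then reverse).

5'-AACTATAAAGCAAGTAACGGAGGCAGGCACCCCCGTCTCTAAAATTA-3'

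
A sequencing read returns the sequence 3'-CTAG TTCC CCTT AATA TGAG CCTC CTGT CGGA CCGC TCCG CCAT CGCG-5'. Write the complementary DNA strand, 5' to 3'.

The strand is given 3'→5', so its complement runs 5'→3' in the same left-to-right order: pair each base A↔T, G↔C.

5'-GATCAAGGGGAATTATACTCGGAGGACAGCCTGGCGAGGCGGTAGCGC-3'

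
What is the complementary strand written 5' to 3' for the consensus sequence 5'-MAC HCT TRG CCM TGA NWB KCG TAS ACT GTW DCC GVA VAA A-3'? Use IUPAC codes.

Standard pairs A↔T, G↔C; ambiguity codes pair R↔Y, M↔K, W↔W, S↔S, B↔V, D↔H, N↔N. Complement (KTGDGAAYCGGKACTNWVMGCATSTGACAWHGGCBTBTTT), then reverse for 5'→3'.

5′-TTTBTBCGGHWACAGTSTACGMVWNTCAKGGCYAAGDGTK-3′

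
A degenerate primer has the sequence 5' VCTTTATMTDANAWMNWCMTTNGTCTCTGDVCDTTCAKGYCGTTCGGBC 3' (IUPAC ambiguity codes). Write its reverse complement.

Standard pairs A↔T, G↔C; ambiguity codes pair Y↔R, M↔K, W↔W, B↔V, D↔H, N↔N. Complement (BGAAATAKAHTNTWKNWGKAANCAGAGACHBGHAAGTMCRGCAAGCCVG), then reverse for 5'→3'.

5'-GVCCGAACGRCMTGAAHGBHCAGAGACNAAKGWNKWTNTHAKATAAAGB-3'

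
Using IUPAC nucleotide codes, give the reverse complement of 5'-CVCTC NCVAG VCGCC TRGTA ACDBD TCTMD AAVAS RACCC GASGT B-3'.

5'-VACSTCGGGTYSTBTTHKAGAHVHGTTACYAGGCGBCTBGNGAGBG-3'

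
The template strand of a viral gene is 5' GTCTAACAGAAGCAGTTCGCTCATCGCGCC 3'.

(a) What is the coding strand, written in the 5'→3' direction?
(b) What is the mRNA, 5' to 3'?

(a) 5'-GGCGCGATGAGCGAACTGCTTCTGTTAGAC-3'
(b) 5'-GGCGCGAUGAGCGAACUGCUUCUGUUAGAC-3'

(a) The coding strand is the reverse complement of the template: complement CAGATTGTCTTCGTCAAGCGAGTAGCGCGG, then reverse.
(b) mRNA has the coding-strand sequence with T→U.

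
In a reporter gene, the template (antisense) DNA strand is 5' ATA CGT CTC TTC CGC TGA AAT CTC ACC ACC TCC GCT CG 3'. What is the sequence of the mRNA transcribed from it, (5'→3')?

The mRNA has the sequence of the coding strand (reverse complement of the template) with T→U. Reverse complement of ATACGTCTCTTCCGCTGAAATCTCACCACCTCCGCTCG is CGAGCGGAGGTGGTGAGATTTCAGCGGAAGAGACGTAT; then T→U.

5′-CGAGCGGAGGUGGUGAGAUUUCAGCGGAAGAGACGUAU-3′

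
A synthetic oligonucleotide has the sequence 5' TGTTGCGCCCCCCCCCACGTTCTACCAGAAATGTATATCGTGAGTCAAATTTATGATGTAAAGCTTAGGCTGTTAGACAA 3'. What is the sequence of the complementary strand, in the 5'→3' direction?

5'-TTGTCTAACAGCCTAAGCTTTACATCATAAATTTGACTCACGATATACATTTCTGGTAGAACGTGGGGGGGGGCGCAACA-3'

The complement of TGTTGCGCCCCCCCCCACGTTCTACCAGAAATGTATATCGTGAGTCAAATTTATGATGTAAAGCTTAGGCTGTTAGACAA is ACAACGCGGGGGGGGGTGCAAGATGGTCTTTACATATAGCACTCAGTTTAAATACTACATTTCGAATCCGACAATCTGTT (A↔T, G↔C). DNA strands are antiparallel, so the complementary strand runs 3'→5'; reversing gives the 5'→3' form.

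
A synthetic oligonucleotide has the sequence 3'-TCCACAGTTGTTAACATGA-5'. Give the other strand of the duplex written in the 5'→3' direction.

5′-AGGTGTCAACAATTGTACT-3′

The strand is given 3'→5', so its complement runs 5'→3' in the same left-to-right order: pair each base A↔T, G↔C.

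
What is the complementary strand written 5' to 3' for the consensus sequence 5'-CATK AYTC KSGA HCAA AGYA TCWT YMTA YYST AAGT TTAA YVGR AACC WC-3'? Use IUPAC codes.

Standard pairs A↔T, G↔C; ambiguity codes pair R↔Y, M↔K, W↔W, S↔S, H↔D, V↔B. Complement (GTAMTRAGMSCTDGTTTCRTAGWARKATRRSATTCAAATTRBCYTTGGWG), then reverse for 5'→3'.

5'-GWGGTTYCBRTTAAACTTASRRTAKRAWGATRCTTTGDTCSMGARTMATG-3'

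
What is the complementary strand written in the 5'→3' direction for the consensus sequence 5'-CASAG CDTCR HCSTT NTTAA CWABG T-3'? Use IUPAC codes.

Standard pairs A↔T, G↔C; ambiguity codes pair R↔Y, W↔W, S↔S, B↔V, D↔H, N↔N. Complement (GTSTCGHAGYDGSAANAATTGWTVCA), then reverse for 5'→3'.

5'-ACVTWGTTAANAASGDYGAHGCTSTG-3'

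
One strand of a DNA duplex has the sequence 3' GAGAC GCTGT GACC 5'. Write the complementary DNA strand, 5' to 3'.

5'-CTCTGCGACACTGG-3'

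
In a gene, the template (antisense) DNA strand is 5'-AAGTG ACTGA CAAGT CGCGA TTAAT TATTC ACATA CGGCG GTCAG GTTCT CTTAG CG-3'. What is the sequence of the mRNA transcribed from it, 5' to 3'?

5'-CGCUAAGAGAACCUGACCGCCGUAUGUGAAUAAUUAAUCGCGACUUGUCAGUCACUU-3'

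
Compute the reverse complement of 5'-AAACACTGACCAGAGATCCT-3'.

5'-AGGATCTCTGGTCAGTGTTT-3'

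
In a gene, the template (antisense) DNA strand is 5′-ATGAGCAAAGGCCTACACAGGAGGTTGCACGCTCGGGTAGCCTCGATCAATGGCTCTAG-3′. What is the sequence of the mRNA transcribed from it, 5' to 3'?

5'-CUAGAGCCAUUGAUCGAGGCUACCCGAGCGUGCAACCUCCUGUGUAGGCCUUUGCUCAU-3'

The mRNA has the sequence of the coding strand (reverse complement of the template) with T→U. Reverse complement of ATGAGCAAAGGCCTACACAGGAGGTTGCACGCTCGGGTAGCCTCGATCAATGGCTCTAG is CTAGAGCCATTGATCGAGGCTACCCGAGCGTGCAACCTCCTGTGTAGGCCTTTGCTCAT; then T→U.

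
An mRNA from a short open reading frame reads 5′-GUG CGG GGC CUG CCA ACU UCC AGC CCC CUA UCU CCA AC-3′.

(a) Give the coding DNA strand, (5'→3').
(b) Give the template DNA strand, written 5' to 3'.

(a) 5'-GTGCGGGGCCTGCCAACTTCCAGCCCCCTATCTCCAAC-3'
(b) 5'-GTTGGAGATAGGGGGCTGGAAGTTGGCAGGCCCCGCAC-3'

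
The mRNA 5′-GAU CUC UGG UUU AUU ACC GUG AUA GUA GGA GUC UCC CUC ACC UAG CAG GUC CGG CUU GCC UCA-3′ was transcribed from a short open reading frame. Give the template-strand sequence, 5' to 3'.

5'-TGAGGCAAGCCGGACCTGCTAGGTGAGGGAGACTCCTACTATCACGGTAATAAACCAGAGATC-3'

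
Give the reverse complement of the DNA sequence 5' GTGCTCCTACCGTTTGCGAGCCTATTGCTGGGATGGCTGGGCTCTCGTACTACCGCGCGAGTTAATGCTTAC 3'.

Reading the sequence 3'→5' and pairing each base (A↔T, G↔C) gives the reverse complement directly.

5'-GTAAGCATTAACTCGCGCGGTAGTACGAGAGCCCAGCCATCCCAGCAATAGGCTCGCAAACGGTAGGAGCAC-3'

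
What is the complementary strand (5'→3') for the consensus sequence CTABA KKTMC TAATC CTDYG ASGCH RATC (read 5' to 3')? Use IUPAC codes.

Standard pairs A↔T, G↔C; ambiguity codes pair R↔Y, M↔K, S↔S, B↔V, D↔H. Complement (GATVTMMAKGATTAGGAHRCTSCGDYTAG), then reverse for 5'→3'.

5'-GATYDGCSTCRHAGGATTAGKAMMTVTAG-3'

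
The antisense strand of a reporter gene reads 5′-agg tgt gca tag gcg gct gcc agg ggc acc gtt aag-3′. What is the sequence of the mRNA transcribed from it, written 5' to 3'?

5'-CUUAACGGUGCCCCUGGCAGCCGCCUAUGCACACCU-3'

The mRNA has the sequence of the coding strand (reverse complement of the template) with T→U. Reverse complement of AGGTGTGCATAGGCGGCTGCCAGGGGCACCGTTAAG is CTTAACGGTGCCCCTGGCAGCCGCCTATGCACACCT; then T→U.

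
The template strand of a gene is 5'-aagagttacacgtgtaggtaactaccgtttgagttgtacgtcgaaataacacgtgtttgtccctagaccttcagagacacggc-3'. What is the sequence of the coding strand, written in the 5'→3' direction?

The coding strand is complementary and antiparallel to the template: take the complement (A↔T, G↔C) and reverse.

5'-GCCGTGTCTCTGAAGGTCTAGGGACAAACACGTGTTATTTCGACGTACAACTCAAACGGTAGTTACCTACACGTGTAACTCTT-3'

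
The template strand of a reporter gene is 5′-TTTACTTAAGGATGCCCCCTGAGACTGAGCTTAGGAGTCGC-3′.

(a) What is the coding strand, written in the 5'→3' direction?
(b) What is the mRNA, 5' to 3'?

(a) The coding strand is the reverse complement of the template: complement AAATGAATTCCTACGGGGGACTCTGACTCGAATCCTCAGCG, then reverse.
(b) mRNA has the coding-strand sequence with T→U.

(a) 5'-GCGACTCCTAAGCTCAGTCTCAGGGGGCATCCTTAAGTAAA-3'
(b) 5'-GCGACUCCUAAGCUCAGUCUCAGGGGGCAUCCUUAAGUAAA-3'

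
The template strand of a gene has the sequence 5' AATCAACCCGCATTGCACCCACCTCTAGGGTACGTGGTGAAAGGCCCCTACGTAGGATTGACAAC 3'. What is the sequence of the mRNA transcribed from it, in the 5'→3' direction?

The mRNA has the sequence of the coding strand (reverse complement of the template) with T→U. Reverse complement of AATCAACCCGCATTGCACCCACCTCTAGGGTACGTGGTGAAAGGCCCCTACGTAGGATTGACAAC is GTTGTCAATCCTACGTAGGGGCCTTTCACCACGTACCCTAGAGGTGGGTGCAATGCGGGTTGATT; then T→U.

5′-GUUGUCAAUCCUACGUAGGGGCCUUUCACCACGUACCCUAGAGGUGGGUGCAAUGCGGGUUGAUU-3′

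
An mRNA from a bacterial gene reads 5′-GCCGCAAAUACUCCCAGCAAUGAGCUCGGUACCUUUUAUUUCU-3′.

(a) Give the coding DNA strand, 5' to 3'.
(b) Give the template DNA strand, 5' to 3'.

(a) The coding strand matches the mRNA with U→T.
(b) The template strand is the reverse complement of the coding strand.

(a) 5′-GCCGCAAATACTCCCAGCAATGAGCTCGGTACCTTTTATTTCT-3′
(b) 5′-AGAAATAAAAGGTACCGAGCTCATTGCTGGGAGTATTTGCGGC-3′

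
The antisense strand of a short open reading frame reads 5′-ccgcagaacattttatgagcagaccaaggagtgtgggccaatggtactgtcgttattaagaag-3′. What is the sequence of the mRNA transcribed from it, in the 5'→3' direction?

RNA polymerase reads the template 3'→5' and synthesizes mRNA 5'→3' by base-pairing (A→U, T→A, G↔C). The complement of the template is GGCGTCTTGTAAAATACTCGTCTGGTTCCTCACACCCGGTTACCATGACAGCAATAATTCTTC; antiparallel, so 5'→3' the coding strand is CTTCTTAATAACGACAGTACCATTGGCCCACACTCCTTGGTCTGCTCATAAAATGTTCTGCGG. Replace T with U for the mRNA.

5′-CUUCUUAAUAACGACAGUACCAUUGGCCCACACUCCUUGGUCUGCUCAUAAAAUGUUCUGCGG-3′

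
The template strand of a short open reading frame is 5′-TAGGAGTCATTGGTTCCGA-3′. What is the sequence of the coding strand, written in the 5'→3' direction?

5'-TCGGAACCAATGACTCCTA-3'

The coding strand is complementary and antiparallel to the template: take the complement (A↔T, G↔C) and reverse.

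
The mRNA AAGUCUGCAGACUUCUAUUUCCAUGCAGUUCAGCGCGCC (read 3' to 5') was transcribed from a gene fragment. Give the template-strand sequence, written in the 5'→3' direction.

Written 5'→3' the mRNA is CCGCGCGACUUGACGUACCUUUAUCUUCAGACGUCUGAA, so the coding DNA strand is CCGCGCGACTTGACGTACCTTTATCTTCAGACGTCTGAA. The template is its reverse complement.

5'-TTCAGACGTCTGAAGATAAAGGTACGTCAAGTCGCGCGG-3'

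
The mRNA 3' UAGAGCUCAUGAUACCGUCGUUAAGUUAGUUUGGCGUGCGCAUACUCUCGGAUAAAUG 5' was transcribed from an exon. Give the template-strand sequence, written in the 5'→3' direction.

Written 5'→3' the mRNA is GUAAAUAGGCUCUCAUACGCGUGCGGUUUGAUUGAAUUGCUGCCAUAGUACUCGAGAU, so the coding DNA strand is GTAAATAGGCTCTCATACGCGTGCGGTTTGATTGAATTGCTGCCATAGTACTCGAGAT. The template is its reverse complement.

5'-ATCTCGAGTACTATGGCAGCAATTCAATCAAACCGCACGCGTATGAGAGCCTATTTAC-3'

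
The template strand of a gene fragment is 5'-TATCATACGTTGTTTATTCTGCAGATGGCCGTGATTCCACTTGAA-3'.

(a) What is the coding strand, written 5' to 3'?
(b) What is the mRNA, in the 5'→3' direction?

(a) 5'-TTCAAGTGGAATCACGGCCATCTGCAGAATAAACAACGTATGATA-3'
(b) 5′-UUCAAGUGGAAUCACGGCCAUCUGCAGAAUAAACAACGUAUGAUA-3′

(a) The coding strand is the reverse complement of the template: complement ATAGTATGCAACAAATAAGACGTCTACCGGCACTAAGGTGAACTT, then reverse.
(b) mRNA has the coding-strand sequence with T→U.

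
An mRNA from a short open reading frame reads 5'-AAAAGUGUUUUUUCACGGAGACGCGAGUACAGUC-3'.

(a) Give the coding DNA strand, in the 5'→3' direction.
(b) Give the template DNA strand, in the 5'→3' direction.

(a) 5'-AAAAGTGTTTTTTCACGGAGACGCGAGTACAGTC-3'
(b) 5'-GACTGTACTCGCGTCTCCGTGAAAAAACACTTTT-3'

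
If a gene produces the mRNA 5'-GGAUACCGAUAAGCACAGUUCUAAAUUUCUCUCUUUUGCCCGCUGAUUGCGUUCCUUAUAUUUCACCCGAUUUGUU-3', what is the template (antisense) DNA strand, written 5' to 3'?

5'-AACAAATCGGGTGAAATATAAGGAACGCAATCAGCGGGCAAAAGAGAGAAATTTAGAACTGTGCTTATCGGTATCC-3'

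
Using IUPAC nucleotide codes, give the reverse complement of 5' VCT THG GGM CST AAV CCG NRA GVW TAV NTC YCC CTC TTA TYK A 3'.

5'-TMRATAAGAGGGRGANBTAWBCTYNCGGBTTASGKCCCDAAGB-3'

Standard pairs A↔T, G↔C; ambiguity codes pair R↔Y, M↔K, W↔W, S↔S, H↔D, V↔B, N↔N. Complement (BGAADCCCKGSATTBGGCNYTCBWATBNAGRGGGAGAATARMT), then reverse for 5'→3'.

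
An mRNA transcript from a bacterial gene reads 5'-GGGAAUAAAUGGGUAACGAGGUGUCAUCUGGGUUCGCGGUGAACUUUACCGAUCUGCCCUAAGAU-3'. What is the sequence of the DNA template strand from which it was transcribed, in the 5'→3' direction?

5'-ATCTTAGGGCAGATCGGTAAAGTTCACCGCGAACCCAGATGACACCTCGTTACCCATTTATTCCC-3'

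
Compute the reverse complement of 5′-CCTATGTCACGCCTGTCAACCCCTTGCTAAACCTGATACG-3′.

5'-CGTATCAGGTTTAGCAAGGGGTTGACAGGCGTGACATAGG-3'

Reading the sequence 3'→5' and pairing each base (A↔T, G↔C) gives the reverse complement directly.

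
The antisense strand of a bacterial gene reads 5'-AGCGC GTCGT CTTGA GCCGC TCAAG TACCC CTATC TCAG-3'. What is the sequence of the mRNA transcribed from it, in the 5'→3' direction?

RNA polymerase reads the template 3'→5' and synthesizes mRNA 5'→3' by base-pairing (A→U, T→A, G↔C). The complement of the template is TCGCGCAGCAGAACTCGGCGAGTTCATGGGGATAGAGTC; antiparallel, so 5'→3' the coding strand is CTGAGATAGGGGTACTTGAGCGGCTCAAGACGACGCGCT. Replace T with U for the mRNA.

5'-CUGAGAUAGGGGUACUUGAGCGGCUCAAGACGACGCGCU-3'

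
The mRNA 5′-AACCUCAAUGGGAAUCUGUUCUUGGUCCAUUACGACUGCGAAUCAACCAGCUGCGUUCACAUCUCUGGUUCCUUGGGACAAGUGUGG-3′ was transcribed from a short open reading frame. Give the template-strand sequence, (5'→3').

5'-CCACACTTGTCCCAAGGAACCAGAGATGTGAACGCAGCTGGTTGATTCGCAGTCGTAATGGACCAAGAACAGATTCCCATTGAGGTT-3'

Replace U with T to get the coding DNA strand: AACCTCAATGGGAATCTGTTCTTGGTCCATTACGACTGCGAATCAACCAGCTGCGTTCACATCTCTGGTTCCTTGGGACAAGTGTGG. The template strand is its reverse complement (complement TTGGAGTTACCCTTAGACAAGAACCAGGTAATGCTGACGCTTAGTTGGTCGACGCAAGTGTAGAGACCAAGGAACCCTGTTCACACC, then reverse).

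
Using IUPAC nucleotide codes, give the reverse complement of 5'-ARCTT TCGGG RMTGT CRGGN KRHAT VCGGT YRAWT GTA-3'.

5'-TACAWTYRACCGBATDYMNCCYGACAKYCCCGAAAGYT-3'

Standard pairs A↔T, G↔C; ambiguity codes pair R↔Y, M↔K, W↔W, H↔D, V↔B, N↔N. Complement (TYGAAAGCCCYKACAGYCCNMYDTABGCCARYTWACAT), then reverse for 5'→3'.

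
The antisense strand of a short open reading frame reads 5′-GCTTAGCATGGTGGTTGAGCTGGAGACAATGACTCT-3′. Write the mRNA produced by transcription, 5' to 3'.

5'-AGAGUCAUUGUCUCCAGCUCAACCACCAUGCUAAGC-3'

The mRNA has the sequence of the coding strand (reverse complement of the template) with T→U. Reverse complement of GCTTAGCATGGTGGTTGAGCTGGAGACAATGACTCT is AGAGTCATTGTCTCCAGCTCAACCACCATGCTAAGC; then T→U.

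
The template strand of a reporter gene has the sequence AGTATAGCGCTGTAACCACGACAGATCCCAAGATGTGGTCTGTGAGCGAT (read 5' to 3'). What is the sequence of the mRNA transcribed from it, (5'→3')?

The mRNA has the sequence of the coding strand (reverse complement of the template) with T→U. Reverse complement of AGTATAGCGCTGTAACCACGACAGATCCCAAGATGTGGTCTGTGAGCGAT is ATCGCTCACAGACCACATCTTGGGATCTGTCGTGGTTACAGCGCTATACT; then T→U.

5'-AUCGCUCACAGACCACAUCUUGGGAUCUGUCGUGGUUACAGCGCUAUACU-3'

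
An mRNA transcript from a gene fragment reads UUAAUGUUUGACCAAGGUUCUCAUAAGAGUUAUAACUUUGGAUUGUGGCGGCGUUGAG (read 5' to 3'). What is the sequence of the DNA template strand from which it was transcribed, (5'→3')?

5'-CTCAACGCCGCCACAATCCAAAGTTATAACTCTTATGAGAACCTTGGTCAAACATTAA-3'

Replace U with T to get the coding DNA strand: TTAATGTTTGACCAAGGTTCTCATAAGAGTTATAACTTTGGATTGTGGCGGCGTTGAG. The template strand is its reverse complement (complement AATTACAAACTGGTTCCAAGAGTATTCTCAATATTGAAACCTAACACCGCCGCAACTC, then reverse).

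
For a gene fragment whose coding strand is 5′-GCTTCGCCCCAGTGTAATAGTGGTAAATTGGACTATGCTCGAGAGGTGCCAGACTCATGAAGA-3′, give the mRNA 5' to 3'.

5'-GCUUCGCCCCAGUGUAAUAGUGGUAAAUUGGACUAUGCUCGAGAGGUGCCAGACUCAUGAAGA-3'

mRNA has the coding-strand sequence with U in place of T.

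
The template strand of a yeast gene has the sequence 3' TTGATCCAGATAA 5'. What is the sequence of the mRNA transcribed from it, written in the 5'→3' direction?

5'-AACUAGGUCUAUU-3'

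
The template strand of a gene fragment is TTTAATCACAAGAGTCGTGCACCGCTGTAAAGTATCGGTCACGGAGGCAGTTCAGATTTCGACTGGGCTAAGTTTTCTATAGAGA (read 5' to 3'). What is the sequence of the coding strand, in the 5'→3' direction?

5'-TCTCTATAGAAAACTTAGCCCAGTCGAAATCTGAACTGCCTCCGTGACCGATACTTTACAGCGGTGCACGACTCTTGTGATTAAA-3'

The coding strand is complementary and antiparallel to the template: take the complement (A↔T, G↔C) and reverse.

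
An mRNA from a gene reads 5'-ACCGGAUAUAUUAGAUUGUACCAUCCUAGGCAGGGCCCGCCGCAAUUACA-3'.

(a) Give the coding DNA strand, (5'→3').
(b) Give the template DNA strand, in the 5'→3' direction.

(a) 5'-ACCGGATATATTAGATTGTACCATCCTAGGCAGGGCCCGCCGCAATTACA-3'
(b) 5′-TGTAATTGCGGCGGGCCCTGCCTAGGATGGTACAATCTAATATATCCGGT-3′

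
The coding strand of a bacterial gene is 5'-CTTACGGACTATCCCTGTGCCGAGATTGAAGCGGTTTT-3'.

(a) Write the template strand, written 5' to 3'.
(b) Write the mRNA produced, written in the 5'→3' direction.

(a) The template strand is the reverse complement of the coding strand: complement GAATGCCTGATAGGGACACGGCTCTAACTTCGCCAAAA, then reverse.
(b) mRNA matches the coding strand with T→U.

(a) 5'-AAAACCGCTTCAATCTCGGCACAGGGATAGTCCGTAAG-3'
(b) 5'-CUUACGGACUAUCCCUGUGCCGAGAUUGAAGCGGUUUU-3'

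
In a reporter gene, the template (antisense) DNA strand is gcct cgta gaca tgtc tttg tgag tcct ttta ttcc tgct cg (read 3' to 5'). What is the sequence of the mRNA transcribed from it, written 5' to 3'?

Reading the template 3'→5' as shown, RNA polymerase pairs each base (A→U, T→A, G↔C) to build mRNA 5'→3' directly.

5′-CGGAGCAUCUGUACAGAAACACUCAGGAAAAUAAGGACGAGC-3′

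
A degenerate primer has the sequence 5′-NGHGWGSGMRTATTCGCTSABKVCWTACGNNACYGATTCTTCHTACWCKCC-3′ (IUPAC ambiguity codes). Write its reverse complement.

Standard pairs A↔T, G↔C; ambiguity codes pair R↔Y, M↔K, W↔W, S↔S, B↔V, H↔D, N↔N. Complement (NCDCWCSCKYATAAGCGASTVMBGWATGCNNTGRCTAAGAAGDATGWGMGG), then reverse for 5'→3'.

5′-GGMGWGTADGAAGAATCRGTNNCGTAWGBMVTSAGCGAATAYKCSCWCDCN-3′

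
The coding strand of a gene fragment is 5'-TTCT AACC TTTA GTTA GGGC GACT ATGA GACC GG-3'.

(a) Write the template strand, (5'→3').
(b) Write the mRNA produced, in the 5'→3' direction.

(a) The template strand is the reverse complement of the coding strand: complement AAGATTGGAAATCAATCCCGCTGATACTCTGGCC, then reverse.
(b) mRNA matches the coding strand with T→U.

(a) 5'-CCGGTCTCATAGTCGCCCTAACTAAAGGTTAGAA-3'
(b) 5′-UUCUAACCUUUAGUUAGGGCGACUAUGAGACCGG-3′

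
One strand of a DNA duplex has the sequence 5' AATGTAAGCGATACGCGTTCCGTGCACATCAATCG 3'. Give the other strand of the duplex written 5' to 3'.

The complement of AATGTAAGCGATACGCGTTCCGTGCACATCAATCG is TTACATTCGCTATGCGCAAGGCACGTGTAGTTAGC (A↔T, G↔C). DNA strands are antiparallel, so the complementary strand runs 3'→5'; reversing gives the 5'→3' form.

5'-CGATTGATGTGCACGGAACGCGTATCGCTTACATT-3'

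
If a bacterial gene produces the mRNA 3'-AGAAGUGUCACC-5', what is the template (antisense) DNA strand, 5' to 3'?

5'-TCTTCACAGTGG-3'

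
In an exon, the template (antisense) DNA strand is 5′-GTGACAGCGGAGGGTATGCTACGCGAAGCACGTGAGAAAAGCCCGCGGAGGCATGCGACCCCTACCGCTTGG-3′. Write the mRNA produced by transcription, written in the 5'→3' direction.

5'-CCAAGCGGUAGGGGUCGCAUGCCUCCGCGGGCUUUUCUCACGUGCUUCGCGUAGCAUACCCUCCGCUGUCAC-3'

RNA polymerase reads the template 3'→5' and synthesizes mRNA 5'→3' by base-pairing (A→U, T→A, G↔C). The complement of the template is CACTGTCGCCTCCCATACGATGCGCTTCGTGCACTCTTTTCGGGCGCCTCCGTACGCTGGGGATGGCGAACC; antiparallel, so 5'→3' the coding strand is CCAAGCGGTAGGGGTCGCATGCCTCCGCGGGCTTTTCTCACGTGCTTCGCGTAGCATACCCTCCGCTGTCAC. Replace T with U for the mRNA.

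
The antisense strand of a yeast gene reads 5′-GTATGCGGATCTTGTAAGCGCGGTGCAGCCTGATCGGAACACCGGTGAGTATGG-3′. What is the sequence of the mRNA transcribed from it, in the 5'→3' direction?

The mRNA has the sequence of the coding strand (reverse complement of the template) with T→U. Reverse complement of GTATGCGGATCTTGTAAGCGCGGTGCAGCCTGATCGGAACACCGGTGAGTATGG is CCATACTCACCGGTGTTCCGATCAGGCTGCACCGCGCTTACAAGATCCGCATAC; then T→U.

5'-CCAUACUCACCGGUGUUCCGAUCAGGCUGCACCGCGCUUACAAGAUCCGCAUAC-3'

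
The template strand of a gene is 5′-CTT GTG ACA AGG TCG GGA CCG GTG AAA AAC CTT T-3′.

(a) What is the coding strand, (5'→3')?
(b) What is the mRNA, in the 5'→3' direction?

(a) The coding strand is the reverse complement of the template: complement GAACACTGTTCCAGCCCTGGCCACTTTTTGGAAA, then reverse.
(b) mRNA has the coding-strand sequence with T→U.

(a) 5′-AAAGGTTTTTCACCGGTCCCGACCTTGTCACAAG-3′
(b) 5′-AAAGGUUUUUCACCGGUCCCGACCUUGUCACAAG-3′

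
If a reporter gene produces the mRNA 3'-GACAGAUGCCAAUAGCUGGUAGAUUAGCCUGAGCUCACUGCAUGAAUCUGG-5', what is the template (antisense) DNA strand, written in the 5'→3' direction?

Written 5'→3' the mRNA is GGUCUAAGUACGUCACUCGAGUCCGAUUAGAUGGUCGAUAACCGUAGACAG, so the coding DNA strand is GGTCTAAGTACGTCACTCGAGTCCGATTAGATGGTCGATAACCGTAGACAG. The template is its reverse complement.

5'-CTGTCTACGGTTATCGACCATCTAATCGGACTCGAGTGACGTACTTAGACC-3'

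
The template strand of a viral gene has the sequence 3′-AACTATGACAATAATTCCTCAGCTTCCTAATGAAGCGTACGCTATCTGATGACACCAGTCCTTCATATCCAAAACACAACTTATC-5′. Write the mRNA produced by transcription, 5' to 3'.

5'-UUGAUACUGUUAUUAAGGAGUCGAAGGAUUACUUCGCAUGCGAUAGACUACUGUGGUCAGGAAGUAUAGGUUUUGUGUUGAAUAG-3'

Reading the template 3'→5' as shown, RNA polymerase pairs each base (A→U, T→A, G↔C) to build mRNA 5'→3' directly.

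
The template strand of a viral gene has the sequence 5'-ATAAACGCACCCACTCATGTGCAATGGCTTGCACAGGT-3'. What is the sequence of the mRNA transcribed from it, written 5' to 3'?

5'-ACCUGUGCAAGCCAUUGCACAUGAGUGGGUGCGUUUAU-3'

RNA polymerase reads the template 3'→5' and synthesizes mRNA 5'→3' by base-pairing (A→U, T→A, G↔C). The complement of the template is TATTTGCGTGGGTGAGTACACGTTACCGAACGTGTCCA; antiparallel, so 5'→3' the coding strand is ACCTGTGCAAGCCATTGCACATGAGTGGGTGCGTTTAT. Replace T with U for the mRNA.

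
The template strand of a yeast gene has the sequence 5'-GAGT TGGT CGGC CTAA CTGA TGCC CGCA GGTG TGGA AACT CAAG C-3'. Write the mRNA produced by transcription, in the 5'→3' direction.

The mRNA has the sequence of the coding strand (reverse complement of the template) with T→U. Reverse complement of GAGTTGGTCGGCCTAACTGATGCCCGCAGGTGTGGAAACTCAAGC is GCTTGAGTTTCCACACCTGCGGGCATCAGTTAGGCCGACCAACTC; then T→U.

5'-GCUUGAGUUUCCACACCUGCGGGCAUCAGUUAGGCCGACCAACUC-3'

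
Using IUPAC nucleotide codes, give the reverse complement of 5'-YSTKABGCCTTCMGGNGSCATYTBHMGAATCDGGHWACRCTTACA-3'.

5'-TGTAAGYGTWDCCHGATTCKDVARATGSCNCCKGAAGGCVTMASR-3'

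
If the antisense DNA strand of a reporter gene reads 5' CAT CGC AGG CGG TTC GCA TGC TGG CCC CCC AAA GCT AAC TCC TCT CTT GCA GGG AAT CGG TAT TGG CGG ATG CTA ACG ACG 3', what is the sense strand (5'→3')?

5'-CGTCGTTAGCATCCGCCAATACCGATTCCCTGCAAGAGAGGAGTTAGCTTTGGGGGGCCAGCATGCGAACCGCCTGCGATG-3'

The coding strand is complementary and antiparallel to the template: take the complement (A↔T, G↔C) and reverse.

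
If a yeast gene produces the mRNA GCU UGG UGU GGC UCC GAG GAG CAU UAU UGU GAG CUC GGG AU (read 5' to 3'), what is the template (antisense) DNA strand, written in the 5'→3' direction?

5'-ATCCCGAGCTCACAATAATGCTCCTCGGAGCCACACCAAGC-3'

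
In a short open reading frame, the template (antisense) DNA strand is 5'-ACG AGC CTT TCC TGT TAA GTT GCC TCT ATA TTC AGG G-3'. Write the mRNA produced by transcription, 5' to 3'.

5'-CCCUGAAUAUAGAGGCAACUUAACAGGAAAGGCUCGU-3'

RNA polymerase reads the template 3'→5' and synthesizes mRNA 5'→3' by base-pairing (A→U, T→A, G↔C). The complement of the template is TGCTCGGAAAGGACAATTCAACGGAGATATAAGTCCC; antiparallel, so 5'→3' the coding strand is CCCTGAATATAGAGGCAACTTAACAGGAAAGGCTCGT. Replace T with U for the mRNA.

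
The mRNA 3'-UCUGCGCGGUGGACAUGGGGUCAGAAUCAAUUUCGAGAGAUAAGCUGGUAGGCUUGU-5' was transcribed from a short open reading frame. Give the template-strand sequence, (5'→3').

5′-AGACGCGCCACCTGTACCCCAGTCTTAGTTAAAGCTCTCTATTCGACCATCCGAACA-3′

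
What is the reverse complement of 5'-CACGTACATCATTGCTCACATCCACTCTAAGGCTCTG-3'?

Complement each base (A↔T, G↔C): GTGCATGTAGTAACGAGTGTAGGTGAGATTCCGAGAC. Then reverse.

5′-CAGAGCCTTAGAGTGGATGTGAGCAATGATGTACGTG-3′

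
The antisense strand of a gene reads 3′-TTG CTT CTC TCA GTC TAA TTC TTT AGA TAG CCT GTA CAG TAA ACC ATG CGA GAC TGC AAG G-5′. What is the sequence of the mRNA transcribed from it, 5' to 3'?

Reading the template 3'→5' as shown, RNA polymerase pairs each base (A→U, T→A, G↔C) to build mRNA 5'→3' directly.

5'-AACGAAGAGAGUCAGAUUAAGAAAUCUAUCGGACAUGUCAUUUGGUACGCUCUGACGUUCC-3'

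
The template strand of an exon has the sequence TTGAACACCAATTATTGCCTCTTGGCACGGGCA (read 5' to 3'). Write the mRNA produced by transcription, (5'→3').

RNA polymerase reads the template 3'→5' and synthesizes mRNA 5'→3' by base-pairing (A→U, T→A, G↔C). The complement of the template is AACTTGTGGTTAATAACGGAGAACCGTGCCCGT; antiparallel, so 5'→3' the coding strand is TGCCCGTGCCAAGAGGCAATAATTGGTGTTCAA. Replace T with U for the mRNA.

5'-UGCCCGUGCCAAGAGGCAAUAAUUGGUGUUCAA-3'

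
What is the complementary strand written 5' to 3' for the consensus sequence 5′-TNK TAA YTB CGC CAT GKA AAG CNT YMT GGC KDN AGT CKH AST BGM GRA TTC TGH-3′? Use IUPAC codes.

Standard pairs A↔T, G↔C; ambiguity codes pair R↔Y, M↔K, S↔S, B↔V, D↔H, N↔N. Complement (ANMATTRAVGCGGTACMTTTCGNARKACCGMHNTCAGMDTSAVCKCYTAAGACD), then reverse for 5'→3'.

5'-DCAGAATYCKCVASTDMGACTNHMGCCAKRANGCTTTMCATGGCGVARTTAMNA-3'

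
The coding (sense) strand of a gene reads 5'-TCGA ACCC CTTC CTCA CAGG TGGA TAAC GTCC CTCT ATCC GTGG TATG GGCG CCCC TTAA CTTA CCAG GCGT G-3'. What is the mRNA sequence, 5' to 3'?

5′-UCGAACCCCUUCCUCACAGGUGGAUAACGUCCCUCUAUCCGUGGUAUGGGCGCCCCUUAACUUACCAGGCGUG-3′

The mRNA is synthesized from the template strand, so it matches the coding strand with T replaced by U.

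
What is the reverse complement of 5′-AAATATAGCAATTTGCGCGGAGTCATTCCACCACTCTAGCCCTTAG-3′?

Reading the sequence 3'→5' and pairing each base (A↔T, G↔C) gives the reverse complement directly.

5'-CTAAGGGCTAGAGTGGTGGAATGACTCCGCGCAAATTGCTATATTT-3'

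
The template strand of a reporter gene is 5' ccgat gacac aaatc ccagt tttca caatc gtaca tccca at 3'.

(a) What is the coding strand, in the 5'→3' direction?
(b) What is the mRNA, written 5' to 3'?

(a) 5'-ATTGGGATGTACGATTGTGAAAACTGGGATTTGTGTCATCGG-3'
(b) 5'-AUUGGGAUGUACGAUUGUGAAAACUGGGAUUUGUGUCAUCGG-3'

(a) The coding strand is the reverse complement of the template: complement GGCTACTGTGTTTAGGGTCAAAAGTGTTAGCATGTAGGGTTA, then reverse.
(b) mRNA has the coding-strand sequence with T→U.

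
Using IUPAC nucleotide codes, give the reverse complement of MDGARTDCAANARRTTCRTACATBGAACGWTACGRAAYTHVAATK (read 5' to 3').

Standard pairs A↔T, G↔C; ambiguity codes pair R↔Y, M↔K, W↔W, B↔V, D↔H, N↔N. Complement (KHCTYAHGTTNTYYAAGYATGTAVCTTGCWATGCYTTRADBTTAM), then reverse for 5'→3'.

5'-MATTBDARTTYCGTAWCGTTCVATGTAYGAAYYTNTTGHAYTCHK-3'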